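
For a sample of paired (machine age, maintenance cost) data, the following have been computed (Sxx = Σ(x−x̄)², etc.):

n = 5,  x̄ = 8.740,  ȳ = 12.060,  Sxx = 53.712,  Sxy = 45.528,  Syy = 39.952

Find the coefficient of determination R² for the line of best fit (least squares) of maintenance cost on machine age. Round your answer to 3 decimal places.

0.966

R² = Sxy²/(Sxx·Syy) = (45.528)²/(53.712·39.952) = 0.965934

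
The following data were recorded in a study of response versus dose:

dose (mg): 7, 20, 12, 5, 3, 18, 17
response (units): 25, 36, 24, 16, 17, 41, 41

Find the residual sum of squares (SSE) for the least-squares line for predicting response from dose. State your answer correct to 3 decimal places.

99.395

n = 7, Σx = 82, Σy = 200, Σxy = 2749, Σx² = 1240, Σy² = 6404
Sxx = Σx² − (Σx)²/n = 1240 − 960.571429 = 279.428571
Sxy = Σxy − (Σx)(Σy)/n = 2749 − 2342.857143 = 406.142857
Syy = Σy² − (Σy)²/n = 6404 − 5714.285714 = 689.714286
b = Sxy/Sxx = 406.142857/279.428571 = 1.453476
SSE = Syy − b·Sxy = 689.714286 − 1.453476·406.142857 = 99.395194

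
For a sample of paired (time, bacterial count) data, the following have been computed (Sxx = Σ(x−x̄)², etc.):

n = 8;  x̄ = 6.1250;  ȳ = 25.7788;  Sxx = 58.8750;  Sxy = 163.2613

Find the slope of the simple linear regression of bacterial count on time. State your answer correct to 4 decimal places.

b = Sxy/Sxx = 163.2613/58.875 = 2.773016

2.7730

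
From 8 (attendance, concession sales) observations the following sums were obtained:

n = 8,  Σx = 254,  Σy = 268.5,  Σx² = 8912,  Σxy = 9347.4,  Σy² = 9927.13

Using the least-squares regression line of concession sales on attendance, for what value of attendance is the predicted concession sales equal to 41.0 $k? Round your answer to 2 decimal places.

Sxx = Σx² − (Σx)²/n = 8912 − 8064.5 = 847.5
Sxy = Σxy − (Σx)(Σy)/n = 9347.4 − 8524.875 = 822.525
b = Sxy/Sxx = 822.525/847.5 = 0.970531
a = ȳ − b·x̄ = 33.5625 − 0.970531·31.75 = 2.748142
Set a + b·x = 41.0: x = (41.0 − 2.748142) / 0.970531 = 39.413331

39.41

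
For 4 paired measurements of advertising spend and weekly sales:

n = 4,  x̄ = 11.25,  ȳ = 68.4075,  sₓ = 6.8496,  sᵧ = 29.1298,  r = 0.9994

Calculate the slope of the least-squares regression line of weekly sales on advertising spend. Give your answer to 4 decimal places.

4.2502

b = r · sᵧ/sₓ = 0.9994 · 29.1298/6.8496 = 4.250222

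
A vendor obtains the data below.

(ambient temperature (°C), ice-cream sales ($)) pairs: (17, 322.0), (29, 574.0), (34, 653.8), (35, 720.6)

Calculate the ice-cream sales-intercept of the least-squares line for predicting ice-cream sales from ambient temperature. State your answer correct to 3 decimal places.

n = 4, Σx = 115, Σy = 2270.4, Σxy = 69570.2, Σx² = 3511
Sxx = Σx² − (Σx)²/n = 3511 − 3306.25 = 204.75
Sxy = Σxy − (Σx)(Σy)/n = 69570.2 − 65274 = 4296.2
b = Sxy/Sxx = 4296.2/204.75 = 20.982662
a = ȳ − b·x̄ = 567.6 − 20.982662·28.75 = -35.651526

-35.652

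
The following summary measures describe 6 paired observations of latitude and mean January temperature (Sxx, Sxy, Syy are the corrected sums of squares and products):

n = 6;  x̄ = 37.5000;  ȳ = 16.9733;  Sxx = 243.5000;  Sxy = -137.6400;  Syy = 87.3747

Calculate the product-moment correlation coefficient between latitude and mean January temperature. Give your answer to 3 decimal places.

r = Sxy/√(Sxx·Syy) = -137.64/√(21275.73945) = -137.64/145.862056 = -0.943631

-0.944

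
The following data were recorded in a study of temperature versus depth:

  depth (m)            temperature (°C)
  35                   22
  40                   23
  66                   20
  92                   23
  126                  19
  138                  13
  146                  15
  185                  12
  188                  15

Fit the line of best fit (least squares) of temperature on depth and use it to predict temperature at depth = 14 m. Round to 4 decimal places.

24.4460

n = 9, Σx = 1016, Σy = 162, Σxy = 16544, Σx² = 141450
Sxx = Σx² − (Σx)²/n = 141450 − 114695.111111 = 26754.888889
Sxy = Σxy − (Σx)(Σy)/n = 16544 − 18288 = -1744
b = Sxy/Sxx = -1744/26754.888889 = -0.065184
a = ȳ − b·x̄ = 18 − (-0.065184)·112.888889 = 25.358589
ŷ(14) = a + b·14 = 25.358589 + (-0.065184)·14 = 24.446008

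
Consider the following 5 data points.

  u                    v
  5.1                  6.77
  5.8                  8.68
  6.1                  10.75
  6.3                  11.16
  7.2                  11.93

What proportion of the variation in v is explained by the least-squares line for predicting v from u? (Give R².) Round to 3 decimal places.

n = 5, Σx = 30.5, Σy = 49.29, Σxy = 306.65, Σx² = 188.39, Σy² = 503.6083
Sxx = Σx² − (Σx)²/n = 188.39 − 186.05 = 2.34
Sxy = Σxy − (Σx)(Σy)/n = 306.65 − 300.669 = 5.981
Syy = Σy² − (Σy)²/n = 503.6083 − 485.90082 = 17.70748
R² = Sxy²/(Sxx·Syy) = (5.981)²/(2.34·17.70748) = 0.863326

0.863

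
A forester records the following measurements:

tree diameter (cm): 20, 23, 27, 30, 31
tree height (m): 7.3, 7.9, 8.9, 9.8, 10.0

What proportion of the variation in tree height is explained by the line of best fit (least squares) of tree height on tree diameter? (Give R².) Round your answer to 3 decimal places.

n = 5, Σx = 131, Σy = 43.9, Σxy = 1172, Σx² = 3519, Σy² = 390.95
Sxx = Σx² − (Σx)²/n = 3519 − 3432.2 = 86.8
Sxy = Σxy − (Σx)(Σy)/n = 1172 − 1150.18 = 21.82
Syy = Σy² − (Σy)²/n = 390.95 − 385.442 = 5.508
R² = Sxy²/(Sxx·Syy) = (21.82)²/(86.8·5.508) = 0.995854

0.996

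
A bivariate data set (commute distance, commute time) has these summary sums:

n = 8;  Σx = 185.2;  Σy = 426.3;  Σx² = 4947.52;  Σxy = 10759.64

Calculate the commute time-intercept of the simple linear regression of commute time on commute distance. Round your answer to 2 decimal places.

Sxx = Σx² − (Σx)²/n = 4947.52 − 4287.38 = 660.14
Sxy = Σxy − (Σx)(Σy)/n = 10759.64 − 9868.845 = 890.795
b = Sxy/Sxx = 890.795/660.14 = 1.349403
a = ȳ − b·x̄ = 53.2875 − 1.349403·23.15 = 22.048817

22.05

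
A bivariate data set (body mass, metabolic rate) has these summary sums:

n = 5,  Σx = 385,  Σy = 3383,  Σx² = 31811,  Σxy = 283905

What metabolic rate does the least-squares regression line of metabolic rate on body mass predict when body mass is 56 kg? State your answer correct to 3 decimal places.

449.594

Sxx = Σx² − (Σx)²/n = 31811 − 29645 = 2166
Sxy = Σxy − (Σx)(Σy)/n = 283905 − 260491 = 23414
b = Sxy/Sxx = 23414/2166 = 10.809788
a = ȳ − b·x̄ = 676.6 − 10.809788·77 = -155.753647
ŷ(56) = a + b·56 = -155.753647 + 10.809788·56 = 449.594460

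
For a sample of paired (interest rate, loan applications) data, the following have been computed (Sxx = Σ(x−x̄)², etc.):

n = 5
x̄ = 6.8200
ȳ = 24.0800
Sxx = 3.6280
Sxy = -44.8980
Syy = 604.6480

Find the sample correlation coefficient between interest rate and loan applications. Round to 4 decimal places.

-0.9586

r = Sxy/√(Sxx·Syy) = -44.898/√(2193.662944) = -44.898/46.836556 = -0.958610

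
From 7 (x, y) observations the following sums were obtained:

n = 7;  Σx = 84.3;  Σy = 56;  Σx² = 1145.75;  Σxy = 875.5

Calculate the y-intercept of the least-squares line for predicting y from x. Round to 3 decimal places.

-10.553

Sxx = Σx² − (Σx)²/n = 1145.75 − 1015.212857 = 130.537143
Sxy = Σxy − (Σx)(Σy)/n = 875.5 − 674.4 = 201.1
b = Sxy/Sxx = 201.1/130.537143 = 1.540558
a = ȳ − b·x̄ = 8 − 1.540558·12.042857 = -10.552716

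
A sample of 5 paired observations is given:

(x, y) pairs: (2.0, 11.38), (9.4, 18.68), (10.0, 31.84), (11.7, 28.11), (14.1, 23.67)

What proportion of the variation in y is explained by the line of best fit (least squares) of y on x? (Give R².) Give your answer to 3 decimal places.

n = 5, Σx = 47.2, Σy = 113.68, Σxy = 1179.386, Σx² = 528.06, Σy² = 2842.6734
Sxx = Σx² − (Σx)²/n = 528.06 − 445.568 = 82.492
Sxy = Σxy − (Σx)(Σy)/n = 1179.386 − 1073.1392 = 106.2468
Syy = Σy² − (Σy)²/n = 2842.6734 − 2584.62848 = 258.04492
R² = Sxy²/(Sxx·Syy) = (106.2468)²/(82.492·258.04492) = 0.530304

0.530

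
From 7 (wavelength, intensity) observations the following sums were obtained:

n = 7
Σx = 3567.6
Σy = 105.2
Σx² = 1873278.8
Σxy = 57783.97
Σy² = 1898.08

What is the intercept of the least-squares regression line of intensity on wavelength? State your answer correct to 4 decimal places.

Sxx = Σx² − (Σx)²/n = 1873278.8 − 1818252.822857 = 55025.977143
Sxy = Σxy − (Σx)(Σy)/n = 57783.97 − 53615.931429 = 4168.038571
b = Sxy/Sxx = 4168.038571/55025.977143 = 0.075747
a = ȳ − b·x̄ = 15.028571 − 0.075747·509.657143 = -23.576297

-23.5763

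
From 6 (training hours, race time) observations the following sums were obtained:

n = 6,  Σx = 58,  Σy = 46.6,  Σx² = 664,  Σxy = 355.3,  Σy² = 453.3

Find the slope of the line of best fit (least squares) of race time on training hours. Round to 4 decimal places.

Sxx = Σx² − (Σx)²/n = 664 − 560.666667 = 103.333333
Sxy = Σxy − (Σx)(Σy)/n = 355.3 − 450.466667 = -95.166667
b = Sxy/Sxx = -95.166667/103.333333 = -0.920968

-0.9210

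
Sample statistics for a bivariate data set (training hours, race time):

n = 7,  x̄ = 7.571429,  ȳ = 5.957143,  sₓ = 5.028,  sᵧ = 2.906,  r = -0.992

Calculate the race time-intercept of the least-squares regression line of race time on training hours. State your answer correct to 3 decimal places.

b = r · sᵧ/sₓ = -0.992 · 2.906/5.028 = -0.573340
a = ȳ − b·x̄ = 5.957143 − (-0.573340)·7.571429 = 10.298144

10.298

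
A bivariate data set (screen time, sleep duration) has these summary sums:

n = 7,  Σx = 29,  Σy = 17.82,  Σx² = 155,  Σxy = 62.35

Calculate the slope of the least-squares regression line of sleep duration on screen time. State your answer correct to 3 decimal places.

-0.329

Sxx = Σx² − (Σx)²/n = 155 − 120.142857 = 34.857143
Sxy = Σxy − (Σx)(Σy)/n = 62.35 − 73.825714 = -11.475714
b = Sxy/Sxx = -11.475714/34.857143 = -0.329221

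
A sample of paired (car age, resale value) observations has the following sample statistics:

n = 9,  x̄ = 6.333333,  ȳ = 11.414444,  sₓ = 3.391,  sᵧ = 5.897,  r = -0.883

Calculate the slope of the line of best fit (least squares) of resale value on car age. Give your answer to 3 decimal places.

-1.536

b = r · sᵧ/sₓ = -0.883 · 5.897/3.391 = -1.535550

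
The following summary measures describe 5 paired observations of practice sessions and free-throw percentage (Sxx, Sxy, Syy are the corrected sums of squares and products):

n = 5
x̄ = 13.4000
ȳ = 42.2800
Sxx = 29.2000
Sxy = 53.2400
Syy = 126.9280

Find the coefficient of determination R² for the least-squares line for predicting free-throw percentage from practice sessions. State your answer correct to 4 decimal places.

R² = Sxy²/(Sxx·Syy) = (53.24)²/(29.2·126.928) = 0.764779

0.7648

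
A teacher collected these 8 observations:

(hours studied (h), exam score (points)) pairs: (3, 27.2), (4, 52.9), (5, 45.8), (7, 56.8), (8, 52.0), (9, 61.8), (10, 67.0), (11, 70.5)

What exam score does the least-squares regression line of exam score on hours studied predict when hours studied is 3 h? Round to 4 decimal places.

n = 8, Σx = 57, Σy = 434, Σxy = 3337.5, Σx² = 465
Sxx = Σx² − (Σx)²/n = 465 − 406.125 = 58.875
Sxy = Σxy − (Σx)(Σy)/n = 3337.5 − 3092.25 = 245.25
b = Sxy/Sxx = 245.25/58.875 = 4.165605
a = ȳ − b·x̄ = 54.25 − 4.165605·7.125 = 24.570064
ŷ(3) = a + b·3 = 24.570064 + 4.165605·3 = 37.066879

37.0669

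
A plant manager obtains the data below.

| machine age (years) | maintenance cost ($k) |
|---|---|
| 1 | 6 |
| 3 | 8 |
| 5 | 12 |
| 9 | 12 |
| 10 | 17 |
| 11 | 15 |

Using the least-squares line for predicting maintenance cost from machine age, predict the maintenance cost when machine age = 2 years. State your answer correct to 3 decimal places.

n = 6, Σx = 39, Σy = 70, Σxy = 533, Σx² = 337
Sxx = Σx² − (Σx)²/n = 337 − 253.5 = 83.5
Sxy = Σxy − (Σx)(Σy)/n = 533 − 455 = 78
b = Sxy/Sxx = 78/83.5 = 0.934132
a = ȳ − b·x̄ = 11.666667 − 0.934132·6.5 = 5.594810
ŷ(2) = a + b·2 = 5.594810 + 0.934132·2 = 7.463074

7.463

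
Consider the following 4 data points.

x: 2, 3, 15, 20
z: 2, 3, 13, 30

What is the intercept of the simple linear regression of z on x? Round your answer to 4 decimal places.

-1.7815

n = 4, Σx = 40, Σy = 48, Σxy = 808, Σx² = 638
Sxx = Σx² − (Σx)²/n = 638 − 400 = 238
Sxy = Σxy − (Σx)(Σy)/n = 808 − 480 = 328
b = Sxy/Sxx = 328/238 = 1.378151
a = ȳ − b·x̄ = 12 − 1.378151·10 = -1.781513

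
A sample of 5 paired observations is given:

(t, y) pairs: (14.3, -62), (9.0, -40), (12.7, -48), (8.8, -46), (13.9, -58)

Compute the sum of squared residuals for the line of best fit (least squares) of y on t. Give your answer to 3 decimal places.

n = 5, Σx = 58.7, Σy = -254, Σxy = -3067.2, Σx² = 717.43, Σy² = 13228
Sxx = Σx² − (Σx)²/n = 717.43 − 689.138 = 28.292
Sxy = Σxy − (Σx)(Σy)/n = -3067.2 − (-2981.96) = -85.24
Syy = Σy² − (Σy)²/n = 13228 − 12903.2 = 324.8
b = Sxy/Sxx = -85.24/28.292 = -3.012866
SSE = Syy − b·Sxy = 324.8 − (-3.012866)·(-85.24) = 67.983317

67.983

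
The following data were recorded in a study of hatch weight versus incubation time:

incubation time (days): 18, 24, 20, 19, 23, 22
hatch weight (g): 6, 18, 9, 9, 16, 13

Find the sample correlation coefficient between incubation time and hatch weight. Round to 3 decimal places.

0.987

n = 6, Σx = 126, Σy = 71, Σxy = 1545, Σx² = 2674, Σy² = 947
Sxx = Σx² − (Σx)²/n = 2674 − 2646 = 28
Sxy = Σxy − (Σx)(Σy)/n = 1545 − 1491 = 54
Syy = Σy² − (Σy)²/n = 947 − 840.166667 = 106.833333
r = Sxy/√(Sxx·Syy) = 54/√(2991.333333) = 54/54.693083 = 0.987328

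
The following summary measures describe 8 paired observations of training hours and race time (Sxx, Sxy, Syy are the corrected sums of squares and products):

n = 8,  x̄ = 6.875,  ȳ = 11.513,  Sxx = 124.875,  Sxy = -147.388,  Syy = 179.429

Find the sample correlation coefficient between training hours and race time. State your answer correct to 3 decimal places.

-0.985

r = Sxy/√(Sxx·Syy) = -147.388/√(22406.196375) = -147.388/149.686995 = -0.984641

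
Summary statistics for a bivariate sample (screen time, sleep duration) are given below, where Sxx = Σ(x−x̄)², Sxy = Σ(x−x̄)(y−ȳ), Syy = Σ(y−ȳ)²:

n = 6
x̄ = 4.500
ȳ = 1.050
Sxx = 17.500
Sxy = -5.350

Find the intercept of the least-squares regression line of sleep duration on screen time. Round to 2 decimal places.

b = Sxy/Sxx = -5.35/17.5 = -0.305714
a = ȳ − b·x̄ = 1.05 − (-0.305714)·4.5 = 2.425714

2.43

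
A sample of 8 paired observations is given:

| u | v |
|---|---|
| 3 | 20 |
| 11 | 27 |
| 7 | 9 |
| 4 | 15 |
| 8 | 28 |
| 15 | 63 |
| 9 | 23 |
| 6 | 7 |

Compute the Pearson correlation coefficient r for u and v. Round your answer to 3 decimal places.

0.811

n = 8, Σx = 63, Σy = 192, Σxy = 1898, Σx² = 601, Σy² = 6766
Sxx = Σx² − (Σx)²/n = 601 − 496.125 = 104.875
Sxy = Σxy − (Σx)(Σy)/n = 1898 − 1512 = 386
Syy = Σy² − (Σy)²/n = 6766 − 4608 = 2158
r = Sxy/√(Sxx·Syy) = 386/√(226320.25) = 386/475.731279 = 0.811382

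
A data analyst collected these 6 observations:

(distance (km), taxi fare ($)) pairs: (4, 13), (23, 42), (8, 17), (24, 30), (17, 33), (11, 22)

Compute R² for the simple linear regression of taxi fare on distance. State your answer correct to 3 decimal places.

0.820

n = 6, Σx = 87, Σy = 157, Σxy = 2677, Σx² = 1595, Σy² = 4695
Sxx = Σx² − (Σx)²/n = 1595 − 1261.5 = 333.5
Sxy = Σxy − (Σx)(Σy)/n = 2677 − 2276.5 = 400.5
Syy = Σy² − (Σy)²/n = 4695 − 4108.166667 = 586.833333
R² = Sxy²/(Sxx·Syy) = (400.5)²/(333.5·586.833333) = 0.819586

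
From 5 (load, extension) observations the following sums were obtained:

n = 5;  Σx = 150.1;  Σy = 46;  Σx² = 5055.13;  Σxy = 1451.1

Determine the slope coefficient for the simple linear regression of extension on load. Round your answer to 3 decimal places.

Sxx = Σx² − (Σx)²/n = 5055.13 − 4506.002 = 549.128
Sxy = Σxy − (Σx)(Σy)/n = 1451.1 − 1380.92 = 70.18
b = Sxy/Sxx = 70.18/549.128 = 0.127803

0.128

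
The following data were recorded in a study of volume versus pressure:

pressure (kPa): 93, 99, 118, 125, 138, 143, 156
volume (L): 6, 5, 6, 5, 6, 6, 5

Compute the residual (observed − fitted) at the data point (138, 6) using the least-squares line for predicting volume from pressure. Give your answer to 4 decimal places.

n = 7, Σx = 872, Σy = 39, Σxy = 4852, Σx² = 111828
Sxx = Σx² − (Σx)²/n = 111828 − 108626.285714 = 3201.714286
Sxy = Σxy − (Σx)(Σy)/n = 4852 − 4858.285714 = -6.285714
b = Sxy/Sxx = -6.285714/3201.714286 = -0.001963
a = ȳ − b·x̄ = 5.571429 − (-0.001963)·124.571429 = 5.815991
ŷ(138) = 5.815991 + (-0.001963)·138 = 5.545065
residual = y − ŷ = 6 − 5.545065 = 0.454935

0.4549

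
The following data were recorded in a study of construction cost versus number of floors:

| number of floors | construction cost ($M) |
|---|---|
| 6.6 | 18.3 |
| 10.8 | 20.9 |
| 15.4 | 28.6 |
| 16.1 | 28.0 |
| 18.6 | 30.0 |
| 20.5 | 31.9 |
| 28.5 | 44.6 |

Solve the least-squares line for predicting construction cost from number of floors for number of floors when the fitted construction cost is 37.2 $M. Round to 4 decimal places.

n = 7, Σx = 116.5, Σy = 202.3, Σxy = 3720.79, Σx² = 2235.03
Sxx = Σx² − (Σx)²/n = 2235.03 − 1938.892857 = 296.137143
Sxy = Σxy − (Σx)(Σy)/n = 3720.79 − 3366.85 = 353.94
b = Sxy/Sxx = 353.94/296.137143 = 1.195189
a = ȳ − b·x̄ = 28.9 − 1.195189·16.642857 = 9.008632
Set a + b·x = 37.2: x = (37.2 − 9.008632) / 1.195189 = 23.587363

23.5874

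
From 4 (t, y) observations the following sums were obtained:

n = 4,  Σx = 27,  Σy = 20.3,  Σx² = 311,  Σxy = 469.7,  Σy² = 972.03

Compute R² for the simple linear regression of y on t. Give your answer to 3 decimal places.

Sxx = Σx² − (Σx)²/n = 311 − 182.25 = 128.75
Sxy = Σxy − (Σx)(Σy)/n = 469.7 − 137.025 = 332.675
Syy = Σy² − (Σy)²/n = 972.03 − 103.0225 = 869.0075
R² = Sxy²/(Sxx·Syy) = (332.675)²/(128.75·869.0075) = 0.989167

0.989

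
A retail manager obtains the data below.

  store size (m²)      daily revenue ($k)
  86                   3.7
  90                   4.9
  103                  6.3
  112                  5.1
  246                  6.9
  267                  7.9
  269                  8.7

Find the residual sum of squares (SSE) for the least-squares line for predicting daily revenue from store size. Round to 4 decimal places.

3.6444

n = 7, Σx = 1173, Σy = 43.5, Σxy = 8126.3, Σx² = 242815, Σy² = 289.11
Sxx = Σx² − (Σx)²/n = 242815 − 196561.285714 = 46253.714286
Sxy = Σxy − (Σx)(Σy)/n = 8126.3 − 7289.357143 = 836.942857
Syy = Σy² − (Σy)²/n = 289.11 − 270.321429 = 18.788571
b = Sxy/Sxx = 836.942857/46253.714286 = 0.018095
SSE = Syy − b·Sxy = 18.788571 − 0.018095·836.942857 = 3.644418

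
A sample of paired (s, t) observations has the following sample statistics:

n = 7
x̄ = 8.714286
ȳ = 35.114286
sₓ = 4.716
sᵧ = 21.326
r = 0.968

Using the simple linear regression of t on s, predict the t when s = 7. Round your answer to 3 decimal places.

27.610

b = r · sᵧ/sₓ = 0.968 · 21.326/4.716 = 4.377347
a = ȳ − b·x̄ = 35.114286 − 4.377347·8.714286 = -3.031167
ŷ(7) = a + b·7 = -3.031167 + 4.377347·7 = 27.610261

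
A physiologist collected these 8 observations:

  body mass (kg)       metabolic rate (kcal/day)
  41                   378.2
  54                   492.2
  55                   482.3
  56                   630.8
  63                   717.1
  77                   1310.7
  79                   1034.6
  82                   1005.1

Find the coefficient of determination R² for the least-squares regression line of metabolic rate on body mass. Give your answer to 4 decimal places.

0.8418

n = 8, Σx = 507, Σy = 6051, Σxy = 414189.1, Σx² = 33621, Σy² = 5328608.08
Sxx = Σx² − (Σx)²/n = 33621 − 32131.125 = 1489.875
Sxy = Σxy − (Σx)(Σy)/n = 414189.1 − 383482.125 = 30706.975
Syy = Σy² − (Σy)²/n = 5328608.08 − 4576825.125 = 751782.955
R² = Sxy²/(Sxx·Syy) = (30706.975)²/(1489.875·751782.955) = 0.841844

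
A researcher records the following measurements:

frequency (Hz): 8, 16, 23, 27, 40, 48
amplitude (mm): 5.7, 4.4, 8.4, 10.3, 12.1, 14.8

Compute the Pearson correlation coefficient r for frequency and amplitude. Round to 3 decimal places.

n = 6, Σx = 162, Σy = 55.7, Σxy = 1781.7, Σx² = 5482, Σy² = 593.95
Sxx = Σx² − (Σx)²/n = 5482 − 4374 = 1108
Sxy = Σxy − (Σx)(Σy)/n = 1781.7 − 1503.9 = 277.8
Syy = Σy² − (Σy)²/n = 593.95 − 517.081667 = 76.868333
r = Sxy/√(Sxx·Syy) = 277.8/√(85170.113333) = 277.8/291.839191 = 0.951894

0.952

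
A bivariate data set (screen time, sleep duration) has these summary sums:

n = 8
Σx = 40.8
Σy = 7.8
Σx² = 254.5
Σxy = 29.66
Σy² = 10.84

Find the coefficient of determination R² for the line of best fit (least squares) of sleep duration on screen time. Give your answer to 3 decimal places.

Sxx = Σx² − (Σx)²/n = 254.5 − 208.08 = 46.42
Sxy = Σxy − (Σx)(Σy)/n = 29.66 − 39.78 = -10.12
Syy = Σy² − (Σy)²/n = 10.84 − 7.605 = 3.235
R² = Sxy²/(Sxx·Syy) = (-10.12)²/(46.42·3.235) = 0.681996

0.682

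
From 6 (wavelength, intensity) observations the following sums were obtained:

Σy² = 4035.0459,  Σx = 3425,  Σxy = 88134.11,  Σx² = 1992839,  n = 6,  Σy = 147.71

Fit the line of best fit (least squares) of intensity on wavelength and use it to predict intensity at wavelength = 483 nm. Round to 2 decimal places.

Sxx = Σx² − (Σx)²/n = 1992839 − 1955104.166667 = 37734.833333
Sxy = Σxy − (Σx)(Σy)/n = 88134.11 − 84317.791667 = 3816.318333
b = Sxy/Sxx = 3816.318333/37734.833333 = 0.101135
a = ȳ − b·x̄ = 24.618333 − 0.101135·570.833333 = -33.112986
ŷ(483) = a + b·483 = -33.112986 + 0.101135·483 = 15.735295

15.74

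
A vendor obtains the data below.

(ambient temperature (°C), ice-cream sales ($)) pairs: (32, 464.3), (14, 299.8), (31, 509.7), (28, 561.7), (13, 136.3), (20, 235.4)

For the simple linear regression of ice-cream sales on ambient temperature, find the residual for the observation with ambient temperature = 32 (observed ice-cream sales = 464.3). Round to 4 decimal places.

-61.0017

n = 6, Σx = 138, Σy = 2207.2, Σxy = 57063, Σx² = 3534
Sxx = Σx² − (Σx)²/n = 3534 − 3174 = 360
Sxy = Σxy − (Σx)(Σy)/n = 57063 − 50765.6 = 6297.4
b = Sxy/Sxx = 6297.4/360 = 17.492778
a = ȳ − b·x̄ = 367.866667 − 17.492778·23 = -34.467222
ŷ(32) = -34.467222 + 17.492778·32 = 525.301667
residual = y − ŷ = 464.3 − 525.301667 = -61.001667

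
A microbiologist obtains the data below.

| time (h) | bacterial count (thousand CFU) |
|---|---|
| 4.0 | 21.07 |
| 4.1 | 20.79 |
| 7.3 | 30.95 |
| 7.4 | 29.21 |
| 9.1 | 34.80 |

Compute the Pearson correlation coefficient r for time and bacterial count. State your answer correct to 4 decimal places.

0.9929

n = 5, Σx = 31.9, Σy = 136.82, Σxy = 928.288, Σx² = 223.67, Σy² = 3898.3356
Sxx = Σx² − (Σx)²/n = 223.67 − 203.522 = 20.148
Sxy = Σxy − (Σx)(Σy)/n = 928.288 − 872.9116 = 55.3764
Syy = Σy² − (Σy)²/n = 3898.3356 − 3743.94248 = 154.39312
r = Sxy/√(Sxx·Syy) = 55.3764/√(3110.712582) = 55.3764/55.773762 = 0.992875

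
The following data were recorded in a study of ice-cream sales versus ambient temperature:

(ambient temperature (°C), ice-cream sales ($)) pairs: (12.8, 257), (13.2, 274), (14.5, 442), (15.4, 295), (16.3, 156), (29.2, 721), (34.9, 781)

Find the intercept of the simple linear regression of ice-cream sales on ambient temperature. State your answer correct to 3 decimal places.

-70.494

n = 7, Σx = 136.3, Σy = 2926, Σxy = 68711.3, Σx² = 3121.83
Sxx = Σx² − (Σx)²/n = 3121.83 − 2653.955714 = 467.874286
Sxy = Σxy − (Σx)(Σy)/n = 68711.3 − 56973.4 = 11737.9
b = Sxy/Sxx = 11737.9/467.874286 = 25.087722
a = ȳ − b·x̄ = 418 − 25.087722·19.471429 = -70.493786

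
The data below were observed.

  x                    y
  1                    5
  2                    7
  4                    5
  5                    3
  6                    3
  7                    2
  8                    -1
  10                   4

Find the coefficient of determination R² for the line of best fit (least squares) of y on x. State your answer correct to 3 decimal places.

0.413

n = 8, Σx = 43, Σy = 28, Σxy = 118, Σx² = 295, Σy² = 138
Sxx = Σx² − (Σx)²/n = 295 − 231.125 = 63.875
Sxy = Σxy − (Σx)(Σy)/n = 118 − 150.5 = -32.5
Syy = Σy² − (Σy)²/n = 138 − 98 = 40
R² = Sxy²/(Sxx·Syy) = (-32.5)²/(63.875·40) = 0.413405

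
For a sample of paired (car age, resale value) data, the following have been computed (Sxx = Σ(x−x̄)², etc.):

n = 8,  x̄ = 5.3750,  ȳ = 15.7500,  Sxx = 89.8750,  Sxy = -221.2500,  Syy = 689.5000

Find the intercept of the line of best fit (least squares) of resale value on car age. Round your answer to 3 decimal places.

b = Sxy/Sxx = -221.25/89.875 = -2.461752
a = ȳ − b·x̄ = 15.75 − (-2.461752)·5.375 = 28.981919

28.982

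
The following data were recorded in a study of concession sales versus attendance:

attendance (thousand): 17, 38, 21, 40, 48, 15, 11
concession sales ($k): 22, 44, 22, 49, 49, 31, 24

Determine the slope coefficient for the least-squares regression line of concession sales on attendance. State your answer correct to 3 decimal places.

n = 7, Σx = 190, Σy = 241, Σxy = 7549, Σx² = 6424
Sxx = Σx² − (Σx)²/n = 6424 − 5157.142857 = 1266.857143
Sxy = Σxy − (Σx)(Σy)/n = 7549 − 6541.428571 = 1007.571429
b = Sxy/Sxx = 1007.571429/1266.857143 = 0.795332

0.795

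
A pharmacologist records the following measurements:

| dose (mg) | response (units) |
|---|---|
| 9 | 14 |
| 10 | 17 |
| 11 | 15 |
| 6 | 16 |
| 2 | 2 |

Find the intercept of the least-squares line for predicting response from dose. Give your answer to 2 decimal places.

n = 5, Σx = 38, Σy = 64, Σxy = 561, Σx² = 342
Sxx = Σx² − (Σx)²/n = 342 − 288.8 = 53.2
Sxy = Σxy − (Σx)(Σy)/n = 561 − 486.4 = 74.6
b = Sxy/Sxx = 74.6/53.2 = 1.402256
a = ȳ − b·x̄ = 12.8 − 1.402256·7.6 = 2.142857

2.14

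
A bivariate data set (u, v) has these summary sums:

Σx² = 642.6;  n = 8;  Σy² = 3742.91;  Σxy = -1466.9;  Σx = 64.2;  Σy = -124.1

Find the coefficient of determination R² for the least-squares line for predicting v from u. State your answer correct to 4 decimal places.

0.9579

Sxx = Σx² − (Σx)²/n = 642.6 − 515.205 = 127.395
Sxy = Σxy − (Σx)(Σy)/n = -1466.9 − (-995.9025) = -470.9975
Syy = Σy² − (Σy)²/n = 3742.91 − 1925.10125 = 1817.80875
R² = Sxy²/(Sxx·Syy) = (-470.9975)²/(127.395·1817.80875) = 0.957936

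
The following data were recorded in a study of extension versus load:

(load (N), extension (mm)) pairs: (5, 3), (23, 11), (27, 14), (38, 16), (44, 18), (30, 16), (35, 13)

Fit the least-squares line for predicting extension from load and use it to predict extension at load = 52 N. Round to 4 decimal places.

n = 7, Σx = 202, Σy = 91, Σxy = 2981, Σx² = 6788
Sxx = Σx² − (Σx)²/n = 6788 − 5829.142857 = 958.857143
Sxy = Σxy − (Σx)(Σy)/n = 2981 − 2626 = 355
b = Sxy/Sxx = 355/958.857143 = 0.370232
a = ȳ − b·x̄ = 13 − 0.370232·28.857143 = 2.316150
ŷ(52) = a + b·52 = 2.316150 + 0.370232·52 = 21.568236

21.5682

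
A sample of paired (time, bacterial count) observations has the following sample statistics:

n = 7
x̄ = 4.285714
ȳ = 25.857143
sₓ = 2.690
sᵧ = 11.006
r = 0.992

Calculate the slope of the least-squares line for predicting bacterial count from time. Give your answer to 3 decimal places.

b = r · sᵧ/sₓ = 0.992 · 11.006/2.69 = 4.058718

4.059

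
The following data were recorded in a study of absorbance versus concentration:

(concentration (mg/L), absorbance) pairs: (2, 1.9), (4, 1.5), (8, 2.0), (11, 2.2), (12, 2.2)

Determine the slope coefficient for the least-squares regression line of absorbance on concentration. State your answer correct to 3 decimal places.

0.052

n = 5, Σx = 37, Σy = 9.8, Σxy = 76.4, Σx² = 349
Sxx = Σx² − (Σx)²/n = 349 − 273.8 = 75.2
Sxy = Σxy − (Σx)(Σy)/n = 76.4 − 72.52 = 3.88
b = Sxy/Sxx = 3.88/75.2 = 0.051596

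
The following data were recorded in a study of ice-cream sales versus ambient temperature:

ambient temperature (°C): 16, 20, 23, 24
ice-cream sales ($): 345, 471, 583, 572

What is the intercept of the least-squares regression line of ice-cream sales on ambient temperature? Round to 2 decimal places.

-138.45

n = 4, Σx = 83, Σy = 1971, Σxy = 42077, Σx² = 1761
Sxx = Σx² − (Σx)²/n = 1761 − 1722.25 = 38.75
Sxy = Σxy − (Σx)(Σy)/n = 42077 − 40898.25 = 1178.75
b = Sxy/Sxx = 1178.75/38.75 = 30.419355
a = ȳ − b·x̄ = 492.75 − 30.419355·20.75 = -138.451613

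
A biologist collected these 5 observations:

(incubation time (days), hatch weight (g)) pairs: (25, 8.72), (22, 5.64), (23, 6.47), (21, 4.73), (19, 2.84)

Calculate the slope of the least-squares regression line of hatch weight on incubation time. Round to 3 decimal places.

0.969

n = 5, Σx = 110, Σy = 28.4, Σxy = 644.18, Σx² = 2440
Sxx = Σx² − (Σx)²/n = 2440 − 2420 = 20
Sxy = Σxy − (Σx)(Σy)/n = 644.18 − 624.8 = 19.38
b = Sxy/Sxx = 19.38/20 = 0.969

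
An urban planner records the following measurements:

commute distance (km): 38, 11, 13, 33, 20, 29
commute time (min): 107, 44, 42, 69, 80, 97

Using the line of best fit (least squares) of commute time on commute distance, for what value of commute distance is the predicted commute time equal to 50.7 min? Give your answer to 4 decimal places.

n = 6, Σx = 144, Σy = 439, Σxy = 11786, Σx² = 4064
Sxx = Σx² − (Σx)²/n = 4064 − 3456 = 608
Sxy = Σxy − (Σx)(Σy)/n = 11786 − 10536 = 1250
b = Sxy/Sxx = 1250/608 = 2.055921
a = ȳ − b·x̄ = 73.166667 − 2.055921·24 = 23.824561
Set a + b·x = 50.7: x = (50.7 − 23.824561) / 2.055921 = 13.072213

13.0722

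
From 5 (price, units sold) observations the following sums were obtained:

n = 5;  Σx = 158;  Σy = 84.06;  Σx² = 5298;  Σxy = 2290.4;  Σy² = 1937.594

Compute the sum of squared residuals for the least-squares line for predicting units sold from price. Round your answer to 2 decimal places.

85.71

Sxx = Σx² − (Σx)²/n = 5298 − 4992.8 = 305.2
Sxy = Σxy − (Σx)(Σy)/n = 2290.4 − 2656.296 = -365.896
Syy = Σy² − (Σy)²/n = 1937.594 − 1413.21672 = 524.37728
b = Sxy/Sxx = -365.896/305.2 = -1.198873
SSE = Syy − b·Sxy = 524.37728 − (-1.198873)·(-365.896) = 85.714492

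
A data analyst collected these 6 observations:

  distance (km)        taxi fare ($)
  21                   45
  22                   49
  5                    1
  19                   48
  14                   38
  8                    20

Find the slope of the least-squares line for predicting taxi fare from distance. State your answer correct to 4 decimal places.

n = 6, Σx = 89, Σy = 201, Σxy = 3632, Σx² = 1571
Sxx = Σx² − (Σx)²/n = 1571 − 1320.166667 = 250.833333
Sxy = Σxy − (Σx)(Σy)/n = 3632 − 2981.5 = 650.5
b = Sxy/Sxx = 650.5/250.833333 = 2.593355

2.5934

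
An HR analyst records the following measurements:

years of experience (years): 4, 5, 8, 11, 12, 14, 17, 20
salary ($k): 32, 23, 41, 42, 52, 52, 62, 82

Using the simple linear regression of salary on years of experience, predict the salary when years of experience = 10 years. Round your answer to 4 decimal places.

n = 8, Σx = 91, Σy = 386, Σxy = 5079, Σx² = 1255
Sxx = Σx² − (Σx)²/n = 1255 − 1035.125 = 219.875
Sxy = Σxy − (Σx)(Σy)/n = 5079 − 4390.75 = 688.25
b = Sxy/Sxx = 688.25/219.875 = 3.130188
a = ȳ − b·x̄ = 48.25 − 3.130188·11.375 = 12.644116
ŷ(10) = a + b·10 = 12.644116 + 3.130188·10 = 43.945992

43.9460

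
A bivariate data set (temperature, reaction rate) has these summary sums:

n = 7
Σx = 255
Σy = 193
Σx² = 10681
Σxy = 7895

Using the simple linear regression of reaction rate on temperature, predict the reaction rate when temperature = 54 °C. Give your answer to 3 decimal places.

38.484

Sxx = Σx² − (Σx)²/n = 10681 − 9289.285714 = 1391.714286
Sxy = Σxy − (Σx)(Σy)/n = 7895 − 7030.714286 = 864.285714
b = Sxy/Sxx = 864.285714/1391.714286 = 0.621022
a = ȳ − b·x̄ = 27.571429 − 0.621022·36.428571 = 4.948471
ŷ(54) = a + b·54 = 4.948471 + 0.621022·54 = 38.483679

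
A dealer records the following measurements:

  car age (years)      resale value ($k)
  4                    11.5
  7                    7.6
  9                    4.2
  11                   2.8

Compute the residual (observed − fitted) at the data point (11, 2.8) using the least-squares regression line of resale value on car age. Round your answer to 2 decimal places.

n = 4, Σx = 31, Σy = 26.1, Σxy = 167.8, Σx² = 267
Sxx = Σx² − (Σx)²/n = 267 − 240.25 = 26.75
Sxy = Σxy − (Σx)(Σy)/n = 167.8 − 202.275 = -34.475
b = Sxy/Sxx = -34.475/26.75 = -1.288785
a = ȳ − b·x̄ = 6.525 − (-1.288785)·7.75 = 16.513084
ŷ(11) = 16.513084 + (-1.288785)·11 = 2.336449
residual = y − ŷ = 2.8 − 2.336449 = 0.463551

0.46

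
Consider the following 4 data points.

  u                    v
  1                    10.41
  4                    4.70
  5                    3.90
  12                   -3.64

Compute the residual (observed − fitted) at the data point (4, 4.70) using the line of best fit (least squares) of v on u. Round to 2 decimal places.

n = 4, Σx = 22, Σy = 15.37, Σxy = 5.03, Σx² = 186
Sxx = Σx² − (Σx)²/n = 186 − 121 = 65
Sxy = Σxy − (Σx)(Σy)/n = 5.03 − 84.535 = -79.505
b = Sxy/Sxx = -79.505/65 = -1.223154
a = ȳ − b·x̄ = 3.8425 − (-1.223154)·5.5 = 10.569846
ŷ(4) = 10.569846 + (-1.223154)·4 = 5.677231
residual = y − ŷ = 4.70 − 5.677231 = -0.977231

-0.98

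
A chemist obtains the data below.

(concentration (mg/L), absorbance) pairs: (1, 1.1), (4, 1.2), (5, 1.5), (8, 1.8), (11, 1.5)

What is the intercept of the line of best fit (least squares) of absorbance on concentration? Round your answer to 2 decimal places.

1.11

n = 5, Σx = 29, Σy = 7.1, Σxy = 44.3, Σx² = 227
Sxx = Σx² − (Σx)²/n = 227 − 168.2 = 58.8
Sxy = Σxy − (Σx)(Σy)/n = 44.3 − 41.18 = 3.12
b = Sxy/Sxx = 3.12/58.8 = 0.053061
a = ȳ − b·x̄ = 1.42 − 0.053061·5.8 = 1.112245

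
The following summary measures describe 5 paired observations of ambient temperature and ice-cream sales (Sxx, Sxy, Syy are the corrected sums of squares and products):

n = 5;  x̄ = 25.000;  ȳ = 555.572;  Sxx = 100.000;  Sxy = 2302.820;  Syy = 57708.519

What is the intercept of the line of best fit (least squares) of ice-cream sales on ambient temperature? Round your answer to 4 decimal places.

-20.1330

b = Sxy/Sxx = 2302.82/100 = 23.0282
a = ȳ − b·x̄ = 555.572 − 23.0282·25 = -20.133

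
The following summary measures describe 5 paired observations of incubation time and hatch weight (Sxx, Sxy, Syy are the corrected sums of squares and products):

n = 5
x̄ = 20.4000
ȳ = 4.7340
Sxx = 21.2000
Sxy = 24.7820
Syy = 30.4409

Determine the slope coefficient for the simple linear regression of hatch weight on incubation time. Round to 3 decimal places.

b = Sxy/Sxx = 24.782/21.2 = 1.168962

1.169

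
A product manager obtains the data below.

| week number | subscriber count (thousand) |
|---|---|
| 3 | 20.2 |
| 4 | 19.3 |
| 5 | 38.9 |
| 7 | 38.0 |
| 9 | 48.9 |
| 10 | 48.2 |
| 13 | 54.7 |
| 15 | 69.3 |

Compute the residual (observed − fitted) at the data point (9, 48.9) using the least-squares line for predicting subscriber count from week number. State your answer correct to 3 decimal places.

n = 8, Σx = 66, Σy = 337.5, Σxy = 3271, Σx² = 674
Sxx = Σx² − (Σx)²/n = 674 − 544.5 = 129.5
Sxy = Σxy − (Σx)(Σy)/n = 3271 − 2784.375 = 486.625
b = Sxy/Sxx = 486.625/129.5 = 3.757722
a = ȳ − b·x̄ = 42.1875 − 3.757722·8.25 = 11.186293
ŷ(9) = 11.186293 + 3.757722·9 = 45.005792
residual = y − ŷ = 48.9 − 45.005792 = 3.894208

3.894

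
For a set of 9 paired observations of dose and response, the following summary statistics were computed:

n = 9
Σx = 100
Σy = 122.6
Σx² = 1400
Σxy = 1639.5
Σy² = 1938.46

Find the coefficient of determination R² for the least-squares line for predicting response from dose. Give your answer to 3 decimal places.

Sxx = Σx² − (Σx)²/n = 1400 − 1111.111111 = 288.888889
Sxy = Σxy − (Σx)(Σy)/n = 1639.5 − 1362.222222 = 277.277778
Syy = Σy² − (Σy)²/n = 1938.46 − 1670.084444 = 268.375556
R² = Sxy²/(Sxx·Syy) = (277.277778)²/(288.888889·268.375556) = 0.991645

0.992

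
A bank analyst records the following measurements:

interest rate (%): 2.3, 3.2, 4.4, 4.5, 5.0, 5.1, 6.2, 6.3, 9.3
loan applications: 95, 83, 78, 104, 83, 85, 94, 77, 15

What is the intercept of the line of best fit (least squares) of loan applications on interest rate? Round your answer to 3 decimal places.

130.164

n = 9, Σx = 46.3, Σy = 714, Σxy = 3351.2, Σx² = 270.77
Sxx = Σx² − (Σx)²/n = 270.77 − 238.187778 = 32.582222
Sxy = Σxy − (Σx)(Σy)/n = 3351.2 − 3673.133333 = -321.933333
b = Sxy/Sxx = -321.933333/32.582222 = -9.880644
a = ȳ − b·x̄ = 79.333333 − (-9.880644)·5.144444 = 130.163757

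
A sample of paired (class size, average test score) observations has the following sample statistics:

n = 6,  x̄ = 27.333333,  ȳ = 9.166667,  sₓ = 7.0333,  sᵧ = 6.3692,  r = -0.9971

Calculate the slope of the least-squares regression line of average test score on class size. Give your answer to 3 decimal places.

b = r · sᵧ/sₓ = -0.9971 · 6.3692/7.0333 = -0.902952

-0.903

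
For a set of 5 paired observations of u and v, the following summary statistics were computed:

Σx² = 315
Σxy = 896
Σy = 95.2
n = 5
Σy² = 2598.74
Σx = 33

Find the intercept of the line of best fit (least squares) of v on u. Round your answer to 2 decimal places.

0.86

Sxx = Σx² − (Σx)²/n = 315 − 217.8 = 97.2
Sxy = Σxy − (Σx)(Σy)/n = 896 − 628.32 = 267.68
b = Sxy/Sxx = 267.68/97.2 = 2.753909
a = ȳ − b·x̄ = 19.04 − 2.753909·6.6 = 0.864198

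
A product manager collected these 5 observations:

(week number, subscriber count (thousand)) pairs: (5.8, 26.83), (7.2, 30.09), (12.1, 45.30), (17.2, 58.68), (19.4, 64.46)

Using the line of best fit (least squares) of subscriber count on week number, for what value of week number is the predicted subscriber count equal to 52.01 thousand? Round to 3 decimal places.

14.820

n = 5, Σx = 61.7, Σy = 225.36, Σxy = 3180.212, Σx² = 904.09
Sxx = Σx² − (Σx)²/n = 904.09 − 761.378 = 142.712
Sxy = Σxy − (Σx)(Σy)/n = 3180.212 − 2780.9424 = 399.2696
b = Sxy/Sxx = 399.2696/142.712 = 2.797730
a = ȳ − b·x̄ = 45.072 − 2.797730·12.34 = 10.548016
Set a + b·x = 52.01: x = (52.01 − 10.548016) / 2.797730 = 14.819868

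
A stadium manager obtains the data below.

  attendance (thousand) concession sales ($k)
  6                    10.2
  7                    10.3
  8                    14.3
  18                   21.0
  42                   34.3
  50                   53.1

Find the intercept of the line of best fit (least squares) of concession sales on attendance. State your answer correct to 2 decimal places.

n = 6, Σx = 131, Σy = 143.2, Σxy = 4721.3, Σx² = 4737
Sxx = Σx² − (Σx)²/n = 4737 − 2860.166667 = 1876.833333
Sxy = Σxy − (Σx)(Σy)/n = 4721.3 − 3126.533333 = 1594.766667
b = Sxy/Sxx = 1594.766667/1876.833333 = 0.849711
a = ȳ − b·x̄ = 23.866667 − 0.849711·21.833333 = 5.314635

5.31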